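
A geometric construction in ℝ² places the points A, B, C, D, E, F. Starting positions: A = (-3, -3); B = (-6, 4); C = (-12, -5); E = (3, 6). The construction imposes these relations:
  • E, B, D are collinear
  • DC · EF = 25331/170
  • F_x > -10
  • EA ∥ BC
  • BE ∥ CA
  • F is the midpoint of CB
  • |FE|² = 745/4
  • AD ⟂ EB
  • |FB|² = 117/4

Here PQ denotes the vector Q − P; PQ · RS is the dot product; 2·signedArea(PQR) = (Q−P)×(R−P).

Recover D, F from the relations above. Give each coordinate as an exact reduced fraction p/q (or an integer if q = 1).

1. D_x = -393/85  [E, B, D are collinear ∩ AD ⟂ EB]
2. D_y = 366/85  [E, B, D are collinear ∩ AD ⟂ EB]
   → D = (-393/85, 366/85)
3. F_x = -9  [F is the midpoint of CB]
4. F_y = -1/2  [F is the midpoint of CB]
   → F = (-9, -1/2)

D = (-393/85, 366/85)
F = (-9, -1/2)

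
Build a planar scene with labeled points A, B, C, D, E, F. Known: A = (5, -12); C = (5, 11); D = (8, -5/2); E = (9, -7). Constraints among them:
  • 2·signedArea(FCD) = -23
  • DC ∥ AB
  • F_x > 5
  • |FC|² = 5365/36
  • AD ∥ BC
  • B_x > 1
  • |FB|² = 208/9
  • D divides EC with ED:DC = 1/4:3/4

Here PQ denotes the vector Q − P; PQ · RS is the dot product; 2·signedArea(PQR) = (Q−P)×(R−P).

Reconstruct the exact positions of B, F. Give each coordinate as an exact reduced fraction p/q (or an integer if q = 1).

1. B_x = 2  [AD ∥ BC ∩ DC ∥ AB]
2. B_y = 3/2  [AD ∥ BC ∩ DC ∥ AB]
   → B = (2, 3/2)
3. F_x = 6  [line 27/2·x + 3·y + -155/2 = 0 ∩ |FC|² = 5365/36]
4. F_y = -7/6  [line 27/2·x + 3·y + -155/2 = 0 ∩ |FC|² = 5365/36]
   → F = (6, -7/6)

B = (2, 3/2)
F = (6, -7/6)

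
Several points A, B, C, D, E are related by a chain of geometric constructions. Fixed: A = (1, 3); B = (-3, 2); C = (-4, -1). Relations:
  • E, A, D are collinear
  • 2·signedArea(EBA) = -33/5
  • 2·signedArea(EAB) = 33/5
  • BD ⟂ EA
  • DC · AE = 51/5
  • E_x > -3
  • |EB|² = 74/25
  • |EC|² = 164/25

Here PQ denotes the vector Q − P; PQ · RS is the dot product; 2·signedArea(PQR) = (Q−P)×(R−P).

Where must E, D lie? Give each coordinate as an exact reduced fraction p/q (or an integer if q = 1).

1. E_x = -2  [line -1·x + 4·y + -22/5 = 0 ∩ |EB|² = 74/25]
2. E_y = 3/5  [line -1·x + 4·y + -22/5 = 0 ∩ |EB|² = 74/25]
   → E = (-2, 3/5)
3. D_x = -79/41  [E, A, D are collinear ∩ BD ⟂ EA]
4. D_y = 27/41  [E, A, D are collinear ∩ BD ⟂ EA]
   → D = (-79/41, 27/41)

D = (-79/41, 27/41)
E = (-2, 3/5)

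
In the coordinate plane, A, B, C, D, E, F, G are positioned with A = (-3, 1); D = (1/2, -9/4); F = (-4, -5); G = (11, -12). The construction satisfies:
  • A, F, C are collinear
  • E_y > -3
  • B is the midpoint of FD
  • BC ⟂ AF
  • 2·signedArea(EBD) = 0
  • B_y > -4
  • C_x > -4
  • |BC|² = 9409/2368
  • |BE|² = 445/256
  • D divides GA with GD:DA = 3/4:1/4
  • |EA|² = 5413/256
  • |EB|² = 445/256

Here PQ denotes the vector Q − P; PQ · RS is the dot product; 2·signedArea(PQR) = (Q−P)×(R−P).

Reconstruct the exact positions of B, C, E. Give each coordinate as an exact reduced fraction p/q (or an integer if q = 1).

B = (-7/4, -29/8)
C = (-275/74, -122/37)
E = (-5/8, -47/16)

1. B_x = -7/4  [B is the midpoint of FD]
2. B_y = -29/8  [B is the midpoint of FD]
   → B = (-7/4, -29/8)
3. C_x = -275/74  [A, F, C are collinear ∩ BC ⟂ AF]
4. C_y = -122/37  [A, F, C are collinear ∩ BC ⟂ AF]
   → C = (-275/74, -122/37)
5. E_x = -5/8  [line -11/8·x + 9/4·y + 23/4 = 0 ∩ |EB|² = 445/256]
6. E_y = -47/16  [line -11/8·x + 9/4·y + 23/4 = 0 ∩ |EB|² = 445/256]
   → E = (-5/8, -47/16)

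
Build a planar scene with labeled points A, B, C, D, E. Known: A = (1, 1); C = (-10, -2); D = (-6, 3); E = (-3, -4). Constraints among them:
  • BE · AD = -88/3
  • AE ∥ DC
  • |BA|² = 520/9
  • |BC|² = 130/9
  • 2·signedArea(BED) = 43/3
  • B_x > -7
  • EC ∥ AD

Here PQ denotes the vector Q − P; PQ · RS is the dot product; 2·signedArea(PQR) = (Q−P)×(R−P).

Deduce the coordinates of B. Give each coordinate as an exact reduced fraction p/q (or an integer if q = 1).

1. B_x = -19/3  [BE · AD = -88/3 ∩ 2·signedArea(BED) = 43/3]
2. B_y = -1  [BE · AD = -88/3 ∩ 2·signedArea(BED) = 43/3]
   → B = (-19/3, -1)

B = (-19/3, -1)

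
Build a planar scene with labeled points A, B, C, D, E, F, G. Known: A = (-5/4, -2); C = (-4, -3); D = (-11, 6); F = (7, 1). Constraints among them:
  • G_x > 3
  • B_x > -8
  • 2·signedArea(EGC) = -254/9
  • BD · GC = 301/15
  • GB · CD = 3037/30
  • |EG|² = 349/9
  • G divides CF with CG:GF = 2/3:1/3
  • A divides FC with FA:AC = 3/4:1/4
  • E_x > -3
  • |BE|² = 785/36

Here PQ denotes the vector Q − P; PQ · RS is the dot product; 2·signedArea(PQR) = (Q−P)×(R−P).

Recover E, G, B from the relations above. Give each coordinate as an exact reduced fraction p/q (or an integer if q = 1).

B = (-71/10, 14/5)
E = (-8/3, 4/3)
G = (10/3, -1/3)

1. G_x = 10/3  [G divides CF with CG:GF = 2/3:1/3]
2. G_y = -1/3  [G divides CF with CG:GF = 2/3:1/3]
   → G = (10/3, -1/3)
3. B_x = -71/10  [BD · GC = 301/15 ∩ GB · CD = 3037/30]
4. B_y = 14/5  [BD · GC = 301/15 ∩ GB · CD = 3037/30]
   → B = (-71/10, 14/5)
5. E_x = -8/3  [line 8/3·x + -22/3·y + 152/9 = 0 ∩ |BE|² = 785/36]
6. E_y = 4/3  [line 8/3·x + -22/3·y + 152/9 = 0 ∩ |BE|² = 785/36]
   → E = (-8/3, 4/3)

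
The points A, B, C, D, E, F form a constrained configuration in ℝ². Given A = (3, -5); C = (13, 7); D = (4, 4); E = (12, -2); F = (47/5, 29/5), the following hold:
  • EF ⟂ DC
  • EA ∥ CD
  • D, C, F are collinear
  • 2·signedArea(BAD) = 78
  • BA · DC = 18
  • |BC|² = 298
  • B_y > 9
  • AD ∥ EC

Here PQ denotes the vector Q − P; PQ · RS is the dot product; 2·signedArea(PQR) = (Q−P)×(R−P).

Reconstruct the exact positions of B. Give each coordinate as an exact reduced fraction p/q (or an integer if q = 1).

1. B_x = -4  [2·signedArea(BAD) = 78 ∩ BA · DC = 18]
2. B_y = 10  [2·signedArea(BAD) = 78 ∩ BA · DC = 18]
   → B = (-4, 10)

B = (-4, 10)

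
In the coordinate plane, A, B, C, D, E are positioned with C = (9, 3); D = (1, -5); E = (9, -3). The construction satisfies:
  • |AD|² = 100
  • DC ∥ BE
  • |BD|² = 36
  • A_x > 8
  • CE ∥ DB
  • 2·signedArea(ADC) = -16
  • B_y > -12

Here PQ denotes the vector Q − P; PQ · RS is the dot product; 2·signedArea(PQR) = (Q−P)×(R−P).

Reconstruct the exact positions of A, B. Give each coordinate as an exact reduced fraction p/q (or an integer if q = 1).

1. A_x = 9  [line -8·x + 8·y + 64 = 0 ∩ |AD|² = 100]
2. A_y = 1  [line -8·x + 8·y + 64 = 0 ∩ |AD|² = 100]
   → A = (9, 1)
3. B_x = 1  [DC ∥ BE ∩ CE ∥ DB]
4. B_y = -11  [DC ∥ BE ∩ CE ∥ DB]
   → B = (1, -11)

A = (9, 1)
B = (1, -11)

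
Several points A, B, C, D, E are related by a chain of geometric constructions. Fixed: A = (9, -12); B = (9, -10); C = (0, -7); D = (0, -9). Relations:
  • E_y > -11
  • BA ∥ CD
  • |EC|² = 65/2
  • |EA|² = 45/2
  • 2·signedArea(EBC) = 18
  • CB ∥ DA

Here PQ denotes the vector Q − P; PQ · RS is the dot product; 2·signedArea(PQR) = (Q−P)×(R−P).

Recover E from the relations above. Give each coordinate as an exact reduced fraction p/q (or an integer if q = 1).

E = (9/2, -21/2)

1. E_x = 9/2  [line -3·x + -9·y + -81 = 0 ∩ |EA|² = 45/2]
2. E_y = -21/2  [line -3·x + -9·y + -81 = 0 ∩ |EA|² = 45/2]
   → E = (9/2, -21/2)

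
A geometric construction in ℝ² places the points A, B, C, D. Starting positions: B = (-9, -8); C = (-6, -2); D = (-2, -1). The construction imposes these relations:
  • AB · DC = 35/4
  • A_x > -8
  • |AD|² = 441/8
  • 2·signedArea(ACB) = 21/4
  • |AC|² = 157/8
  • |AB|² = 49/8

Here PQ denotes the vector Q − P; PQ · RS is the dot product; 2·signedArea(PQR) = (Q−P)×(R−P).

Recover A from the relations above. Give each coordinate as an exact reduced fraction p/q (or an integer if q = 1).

1. A_x = -29/4  [AB · DC = 35/4 ∩ 2·signedArea(ACB) = 21/4]
2. A_y = -25/4  [AB · DC = 35/4 ∩ 2·signedArea(ACB) = 21/4]
   → A = (-29/4, -25/4)

A = (-29/4, -25/4)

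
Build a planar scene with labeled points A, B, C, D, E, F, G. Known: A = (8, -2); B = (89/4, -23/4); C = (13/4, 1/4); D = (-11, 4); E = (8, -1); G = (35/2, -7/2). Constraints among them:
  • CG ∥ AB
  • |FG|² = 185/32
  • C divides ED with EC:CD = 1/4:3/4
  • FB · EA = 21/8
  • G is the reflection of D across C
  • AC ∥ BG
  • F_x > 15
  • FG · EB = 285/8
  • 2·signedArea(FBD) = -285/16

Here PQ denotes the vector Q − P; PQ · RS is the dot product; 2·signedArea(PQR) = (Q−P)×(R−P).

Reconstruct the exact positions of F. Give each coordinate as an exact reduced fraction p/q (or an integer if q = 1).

F = (121/8, -25/8)

1. F_x = 121/8  [2·signedArea(FBD) = -285/16 ∩ FG · EB = 285/8]
2. F_y = -25/8  [2·signedArea(FBD) = -285/16 ∩ FG · EB = 285/8]
   → F = (121/8, -25/8)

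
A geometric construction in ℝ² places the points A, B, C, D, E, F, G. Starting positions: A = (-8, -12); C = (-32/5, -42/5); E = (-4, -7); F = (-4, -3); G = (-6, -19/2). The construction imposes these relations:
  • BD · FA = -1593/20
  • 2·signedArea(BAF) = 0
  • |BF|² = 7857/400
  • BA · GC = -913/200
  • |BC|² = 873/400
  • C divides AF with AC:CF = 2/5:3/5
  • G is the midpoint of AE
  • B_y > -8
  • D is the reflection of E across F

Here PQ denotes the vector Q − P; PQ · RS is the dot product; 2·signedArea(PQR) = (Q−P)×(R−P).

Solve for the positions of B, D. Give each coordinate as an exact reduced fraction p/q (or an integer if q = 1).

B = (-29/5, -141/20)
D = (-4, 1)

1. B_x = -29/5  [2·signedArea(BAF) = 0 ∩ BA · GC = -913/200]
2. B_y = -141/20  [2·signedArea(BAF) = 0 ∩ BA · GC = -913/200]
   → B = (-29/5, -141/20)
3. D_x = -4  [D is the reflection of E across F]
4. D_y = 1  [D is the reflection of E across F]
   → D = (-4, 1)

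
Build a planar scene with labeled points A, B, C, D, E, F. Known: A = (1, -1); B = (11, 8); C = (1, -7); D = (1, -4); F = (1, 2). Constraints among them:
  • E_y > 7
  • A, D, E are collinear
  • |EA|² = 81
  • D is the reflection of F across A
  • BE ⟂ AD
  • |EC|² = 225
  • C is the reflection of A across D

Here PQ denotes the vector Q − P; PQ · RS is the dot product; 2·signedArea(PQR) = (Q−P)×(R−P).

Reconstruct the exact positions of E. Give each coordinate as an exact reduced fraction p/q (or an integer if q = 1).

E = (1, 8)

1. E_x = 1  [A, D, E are collinear ∩ BE ⟂ AD]
2. E_y = 8  [A, D, E are collinear ∩ BE ⟂ AD]
   → E = (1, 8)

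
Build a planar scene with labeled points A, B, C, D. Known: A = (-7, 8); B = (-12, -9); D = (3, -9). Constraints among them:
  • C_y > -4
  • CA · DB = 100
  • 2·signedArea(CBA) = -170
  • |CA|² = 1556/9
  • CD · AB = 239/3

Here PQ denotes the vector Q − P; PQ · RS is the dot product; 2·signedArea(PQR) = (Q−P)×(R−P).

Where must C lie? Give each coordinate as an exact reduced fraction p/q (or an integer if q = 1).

1. C_x = -1/3  [2·signedArea(CBA) = -170 ∩ CD · AB = 239/3]
2. C_y = -10/3  [2·signedArea(CBA) = -170 ∩ CD · AB = 239/3]
   → C = (-1/3, -10/3)

C = (-1/3, -10/3)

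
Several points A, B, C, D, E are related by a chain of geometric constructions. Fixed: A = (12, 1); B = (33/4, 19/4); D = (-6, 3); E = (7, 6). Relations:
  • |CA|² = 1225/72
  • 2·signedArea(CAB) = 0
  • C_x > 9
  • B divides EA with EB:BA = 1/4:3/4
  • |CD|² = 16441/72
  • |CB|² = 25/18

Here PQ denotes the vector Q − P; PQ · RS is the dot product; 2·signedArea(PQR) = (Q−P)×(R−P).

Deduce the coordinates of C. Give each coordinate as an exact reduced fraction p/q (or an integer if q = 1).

1. C_x = 109/12  [line -15/4·x + -15/4·y + 195/4 = 0 ∩ |CB|² = 25/18]
2. C_y = 47/12  [line -15/4·x + -15/4·y + 195/4 = 0 ∩ |CB|² = 25/18]
   → C = (109/12, 47/12)

C = (109/12, 47/12)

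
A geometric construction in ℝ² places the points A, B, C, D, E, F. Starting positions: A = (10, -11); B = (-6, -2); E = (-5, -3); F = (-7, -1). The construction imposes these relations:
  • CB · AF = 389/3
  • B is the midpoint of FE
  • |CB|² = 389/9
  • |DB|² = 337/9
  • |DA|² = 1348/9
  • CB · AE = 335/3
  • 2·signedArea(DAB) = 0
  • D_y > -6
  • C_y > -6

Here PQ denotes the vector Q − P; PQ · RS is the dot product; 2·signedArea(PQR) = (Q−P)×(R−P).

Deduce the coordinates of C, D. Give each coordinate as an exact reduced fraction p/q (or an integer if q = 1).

1. C_x = -1/3  [CB · AF = 389/3 ∩ CB · AE = 335/3]
2. C_y = -16/3  [CB · AF = 389/3 ∩ CB · AE = 335/3]
   → C = (-1/3, -16/3)
3. D_x = -2/3  [line -9·x + -16·y + -86 = 0 ∩ |DA|² = 1348/9]
4. D_y = -5  [line -9·x + -16·y + -86 = 0 ∩ |DA|² = 1348/9]
   → D = (-2/3, -5)

C = (-1/3, -16/3)
D = (-2/3, -5)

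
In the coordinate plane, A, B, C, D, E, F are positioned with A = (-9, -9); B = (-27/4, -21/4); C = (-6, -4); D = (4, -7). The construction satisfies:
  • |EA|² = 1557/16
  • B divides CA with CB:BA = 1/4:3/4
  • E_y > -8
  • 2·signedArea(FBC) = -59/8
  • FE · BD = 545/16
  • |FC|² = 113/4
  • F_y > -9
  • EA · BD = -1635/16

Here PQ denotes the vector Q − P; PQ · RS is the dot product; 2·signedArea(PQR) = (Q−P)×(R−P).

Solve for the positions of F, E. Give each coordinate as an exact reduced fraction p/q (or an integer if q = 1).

1. E_x = 3/4  [line -43/4·x + 7/4·y + 339/16 = 0 ∩ |EA|² = 1557/16]
2. E_y = -15/2  [line -43/4·x + 7/4·y + 339/16 = 0 ∩ |EA|² = 1557/16]
   → E = (3/4, -15/2)
3. F_x = -5/2  [FE · BD = 545/16 ∩ 2·signedArea(FBC) = -59/8]
4. F_y = -8  [FE · BD = 545/16 ∩ 2·signedArea(FBC) = -59/8]
   → F = (-5/2, -8)

E = (3/4, -15/2)
F = (-5/2, -8)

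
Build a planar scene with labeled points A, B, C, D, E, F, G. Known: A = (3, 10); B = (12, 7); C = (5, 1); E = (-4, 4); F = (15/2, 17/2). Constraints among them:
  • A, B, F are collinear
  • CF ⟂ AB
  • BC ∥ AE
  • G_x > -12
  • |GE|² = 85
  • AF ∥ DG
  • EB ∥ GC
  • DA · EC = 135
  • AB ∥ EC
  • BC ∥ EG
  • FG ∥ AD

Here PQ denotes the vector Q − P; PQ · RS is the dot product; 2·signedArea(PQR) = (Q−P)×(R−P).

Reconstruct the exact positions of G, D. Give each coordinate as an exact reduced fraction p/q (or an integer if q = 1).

D = (-31/2, -1/2)
G = (-11, -2)

1. G_x = -11  [EB ∥ GC ∩ BC ∥ EG]
2. G_y = -2  [EB ∥ GC ∩ BC ∥ EG]
   → G = (-11, -2)
3. D_x = -31/2  [AF ∥ DG ∩ FG ∥ AD]
4. D_y = -1/2  [AF ∥ DG ∩ FG ∥ AD]
   → D = (-31/2, -1/2)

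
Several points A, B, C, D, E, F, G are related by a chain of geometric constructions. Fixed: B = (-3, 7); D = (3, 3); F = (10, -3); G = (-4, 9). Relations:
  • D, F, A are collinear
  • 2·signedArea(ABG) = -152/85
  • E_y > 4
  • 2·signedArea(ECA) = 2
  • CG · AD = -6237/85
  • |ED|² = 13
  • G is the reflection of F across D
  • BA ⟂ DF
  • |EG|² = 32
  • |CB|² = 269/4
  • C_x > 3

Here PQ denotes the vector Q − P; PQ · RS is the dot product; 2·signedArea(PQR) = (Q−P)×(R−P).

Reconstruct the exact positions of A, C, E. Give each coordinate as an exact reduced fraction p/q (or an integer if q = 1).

1. A_x = -207/85  [D, F, A are collinear ∩ BA ⟂ DF]
2. A_y = 651/85  [D, F, A are collinear ∩ BA ⟂ DF]
   → A = (-207/85, 651/85)
3. C_x = 7/2  [line -462/85·x + 396/85·y + 165/17 = 0 ∩ |CB|² = 269/4]
4. C_y = 2  [line -462/85·x + 396/85·y + 165/17 = 0 ∩ |CB|² = 269/4]
   → C = (7/2, 2)
5. E_x = 0  [line -481/85·x + -1009/170·y + 1009/34 = 0 ∩ |ED|² = 13]
6. E_y = 5  [line -481/85·x + -1009/170·y + 1009/34 = 0 ∩ |ED|² = 13]
   → E = (0, 5)

A = (-207/85, 651/85)
C = (7/2, 2)
E = (0, 5)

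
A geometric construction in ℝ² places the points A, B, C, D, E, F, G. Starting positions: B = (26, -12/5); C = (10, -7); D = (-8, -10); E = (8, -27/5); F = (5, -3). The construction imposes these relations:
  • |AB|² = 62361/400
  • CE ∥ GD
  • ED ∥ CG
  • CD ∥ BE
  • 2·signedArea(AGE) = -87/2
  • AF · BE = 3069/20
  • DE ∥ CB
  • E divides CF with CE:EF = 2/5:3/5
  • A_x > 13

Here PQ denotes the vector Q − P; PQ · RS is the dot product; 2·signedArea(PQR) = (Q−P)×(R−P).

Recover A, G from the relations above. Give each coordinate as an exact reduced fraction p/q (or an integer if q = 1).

A = (14, -117/20)
G = (-6, -58/5)

1. G_x = -6  [CE ∥ GD ∩ ED ∥ CG]
2. G_y = -58/5  [CE ∥ GD ∩ ED ∥ CG]
   → G = (-6, -58/5)
3. A_x = 14  [AF · BE = 3069/20 ∩ 2·signedArea(AGE) = -87/2]
4. A_y = -117/20  [AF · BE = 3069/20 ∩ 2·signedArea(AGE) = -87/2]
   → A = (14, -117/20)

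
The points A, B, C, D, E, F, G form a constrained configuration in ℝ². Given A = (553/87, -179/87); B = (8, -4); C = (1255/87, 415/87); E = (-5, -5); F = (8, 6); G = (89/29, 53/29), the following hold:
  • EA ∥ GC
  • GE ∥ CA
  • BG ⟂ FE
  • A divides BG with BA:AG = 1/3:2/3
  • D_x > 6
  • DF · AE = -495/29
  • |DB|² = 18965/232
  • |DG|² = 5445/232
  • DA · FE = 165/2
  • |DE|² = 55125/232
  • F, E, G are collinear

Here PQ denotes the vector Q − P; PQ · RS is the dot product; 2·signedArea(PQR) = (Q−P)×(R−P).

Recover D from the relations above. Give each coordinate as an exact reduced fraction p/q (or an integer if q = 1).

1. D_x = 785/116  [DF · AE = -495/29 ∩ DA · FE = 165/2]
2. D_y = 575/116  [DF · AE = -495/29 ∩ DA · FE = 165/2]
   → D = (785/116, 575/116)

D = (785/116, 575/116)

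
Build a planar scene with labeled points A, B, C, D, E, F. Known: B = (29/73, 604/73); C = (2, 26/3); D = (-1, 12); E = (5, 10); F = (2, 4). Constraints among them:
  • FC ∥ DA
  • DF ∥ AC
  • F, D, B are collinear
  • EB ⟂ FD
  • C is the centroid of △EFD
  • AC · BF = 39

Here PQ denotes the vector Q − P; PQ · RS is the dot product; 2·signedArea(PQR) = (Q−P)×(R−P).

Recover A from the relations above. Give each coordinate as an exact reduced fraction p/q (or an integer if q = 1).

A = (-1, 50/3)

1. A_x = -1  [DF ∥ AC ∩ FC ∥ DA]
2. A_y = 50/3  [DF ∥ AC ∩ FC ∥ DA]
   → A = (-1, 50/3)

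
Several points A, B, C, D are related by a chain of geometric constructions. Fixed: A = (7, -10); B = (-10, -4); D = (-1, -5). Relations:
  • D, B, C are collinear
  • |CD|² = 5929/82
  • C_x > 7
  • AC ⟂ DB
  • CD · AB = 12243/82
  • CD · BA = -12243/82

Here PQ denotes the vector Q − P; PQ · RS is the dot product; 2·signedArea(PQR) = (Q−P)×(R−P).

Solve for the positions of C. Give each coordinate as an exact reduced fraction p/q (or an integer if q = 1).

1. C_x = 611/82  [D, B, C are collinear ∩ AC ⟂ DB]
2. C_y = -487/82  [D, B, C are collinear ∩ AC ⟂ DB]
   → C = (611/82, -487/82)

C = (611/82, -487/82)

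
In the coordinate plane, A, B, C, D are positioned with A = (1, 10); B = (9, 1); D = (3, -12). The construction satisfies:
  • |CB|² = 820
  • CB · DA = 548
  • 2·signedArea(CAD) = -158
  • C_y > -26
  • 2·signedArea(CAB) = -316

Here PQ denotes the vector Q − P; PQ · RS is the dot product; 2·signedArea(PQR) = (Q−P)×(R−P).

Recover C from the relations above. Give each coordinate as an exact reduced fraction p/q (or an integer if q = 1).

C = (-3, -25)

1. C_x = -3  [2·signedArea(CAD) = -158 ∩ CB · DA = 548]
2. C_y = -25  [2·signedArea(CAD) = -158 ∩ CB · DA = 548]
   → C = (-3, -25)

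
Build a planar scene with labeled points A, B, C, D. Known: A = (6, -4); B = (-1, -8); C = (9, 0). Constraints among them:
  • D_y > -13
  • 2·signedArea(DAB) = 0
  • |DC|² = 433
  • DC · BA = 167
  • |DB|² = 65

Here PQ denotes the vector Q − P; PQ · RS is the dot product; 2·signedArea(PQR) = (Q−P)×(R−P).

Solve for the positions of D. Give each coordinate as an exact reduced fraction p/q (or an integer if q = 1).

1. D_x = -8  [2·signedArea(DAB) = 0 ∩ DC · BA = 167]
2. D_y = -12  [2·signedArea(DAB) = 0 ∩ DC · BA = 167]
   → D = (-8, -12)

D = (-8, -12)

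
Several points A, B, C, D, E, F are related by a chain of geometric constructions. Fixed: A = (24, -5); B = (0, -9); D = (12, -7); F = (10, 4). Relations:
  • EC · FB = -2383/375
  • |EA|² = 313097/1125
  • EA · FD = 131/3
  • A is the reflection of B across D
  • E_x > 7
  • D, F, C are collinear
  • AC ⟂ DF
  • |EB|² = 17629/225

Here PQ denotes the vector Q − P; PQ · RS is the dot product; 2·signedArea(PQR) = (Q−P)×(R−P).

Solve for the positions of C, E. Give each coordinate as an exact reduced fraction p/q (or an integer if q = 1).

1. C_x = 1504/125  [D, F, C are collinear ∩ AC ⟂ DF]
2. C_y = -897/125  [D, F, C are collinear ∩ AC ⟂ DF]
   → C = (1504/125, -897/125)
3. E_x = 918/125  [EC · FB = -2383/375 ∩ EA · FD = 131/3]
4. E_y = -1522/375  [EC · FB = -2383/375 ∩ EA · FD = 131/3]
   → E = (918/125, -1522/375)

C = (1504/125, -897/125)
E = (918/125, -1522/375)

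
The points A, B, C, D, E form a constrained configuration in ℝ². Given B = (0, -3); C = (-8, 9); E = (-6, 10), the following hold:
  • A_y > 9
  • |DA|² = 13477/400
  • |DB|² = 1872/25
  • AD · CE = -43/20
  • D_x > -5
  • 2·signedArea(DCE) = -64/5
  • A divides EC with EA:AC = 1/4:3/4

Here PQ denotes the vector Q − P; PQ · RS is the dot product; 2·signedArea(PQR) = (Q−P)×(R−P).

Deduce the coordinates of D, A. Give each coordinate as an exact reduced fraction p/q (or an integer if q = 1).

A = (-13/2, 39/4)
D = (-24/5, 21/5)

1. A_x = -13/2  [A divides EC with EA:AC = 1/4:3/4]
2. A_y = 39/4  [A divides EC with EA:AC = 1/4:3/4]
   → A = (-13/2, 39/4)
3. D_x = -24/5  [2·signedArea(DCE) = -64/5 ∩ AD · CE = -43/20]
4. D_y = 21/5  [2·signedArea(DCE) = -64/5 ∩ AD · CE = -43/20]
   → D = (-24/5, 21/5)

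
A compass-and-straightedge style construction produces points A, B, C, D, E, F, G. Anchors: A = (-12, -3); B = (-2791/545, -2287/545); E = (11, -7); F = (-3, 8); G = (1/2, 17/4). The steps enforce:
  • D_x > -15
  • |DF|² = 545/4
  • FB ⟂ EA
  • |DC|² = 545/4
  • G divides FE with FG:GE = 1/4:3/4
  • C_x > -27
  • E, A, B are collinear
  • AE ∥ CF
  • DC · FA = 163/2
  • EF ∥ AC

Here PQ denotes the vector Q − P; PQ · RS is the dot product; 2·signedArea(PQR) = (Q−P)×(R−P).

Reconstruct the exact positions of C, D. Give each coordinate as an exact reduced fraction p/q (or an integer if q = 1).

C = (-26, 12)
D = (-29/2, 10)

1. C_x = -26  [AE ∥ CF ∩ EF ∥ AC]
2. C_y = 12  [AE ∥ CF ∩ EF ∥ AC]
   → C = (-26, 12)
3. D_x = -29/2  [line 9·x + 11·y + 41/2 = 0 ∩ |DC|² = 545/4]
4. D_y = 10  [line 9·x + 11·y + 41/2 = 0 ∩ |DC|² = 545/4]
   → D = (-29/2, 10)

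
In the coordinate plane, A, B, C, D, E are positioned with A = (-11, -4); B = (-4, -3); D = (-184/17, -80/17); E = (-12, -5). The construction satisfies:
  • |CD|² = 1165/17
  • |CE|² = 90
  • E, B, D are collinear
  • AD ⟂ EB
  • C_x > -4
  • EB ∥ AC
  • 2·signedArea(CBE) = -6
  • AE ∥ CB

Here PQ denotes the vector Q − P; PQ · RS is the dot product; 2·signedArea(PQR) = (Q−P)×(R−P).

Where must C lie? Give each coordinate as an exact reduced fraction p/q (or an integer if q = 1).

C = (-3, -2)

1. C_x = -3  [AE ∥ CB ∩ EB ∥ AC]
2. C_y = -2  [AE ∥ CB ∩ EB ∥ AC]
   → C = (-3, -2)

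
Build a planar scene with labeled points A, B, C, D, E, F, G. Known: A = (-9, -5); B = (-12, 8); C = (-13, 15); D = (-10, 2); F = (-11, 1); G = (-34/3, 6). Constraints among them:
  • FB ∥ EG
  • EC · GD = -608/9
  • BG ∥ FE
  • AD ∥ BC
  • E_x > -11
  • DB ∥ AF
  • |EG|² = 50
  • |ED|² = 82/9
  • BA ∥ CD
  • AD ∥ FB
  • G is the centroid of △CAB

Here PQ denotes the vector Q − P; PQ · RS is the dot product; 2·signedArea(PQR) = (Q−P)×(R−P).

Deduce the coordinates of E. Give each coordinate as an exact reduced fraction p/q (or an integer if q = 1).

1. E_x = -31/3  [FB ∥ EG ∩ BG ∥ FE]
2. E_y = -1  [FB ∥ EG ∩ BG ∥ FE]
   → E = (-31/3, -1)

E = (-31/3, -1)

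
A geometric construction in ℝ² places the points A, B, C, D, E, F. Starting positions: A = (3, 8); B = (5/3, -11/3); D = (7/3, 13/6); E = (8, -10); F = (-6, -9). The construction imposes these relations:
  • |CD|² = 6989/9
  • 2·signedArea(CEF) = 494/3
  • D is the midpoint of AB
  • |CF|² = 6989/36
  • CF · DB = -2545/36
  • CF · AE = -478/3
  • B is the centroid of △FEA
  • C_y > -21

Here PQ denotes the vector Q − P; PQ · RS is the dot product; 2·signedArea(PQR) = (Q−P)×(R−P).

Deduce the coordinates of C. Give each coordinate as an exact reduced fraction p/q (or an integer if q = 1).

1. C_x = -43/3  [2·signedArea(CEF) = 494/3 ∩ CF · DB = -2545/36]
2. C_y = -121/6  [2·signedArea(CEF) = 494/3 ∩ CF · DB = -2545/36]
   → C = (-43/3, -121/6)

C = (-43/3, -121/6)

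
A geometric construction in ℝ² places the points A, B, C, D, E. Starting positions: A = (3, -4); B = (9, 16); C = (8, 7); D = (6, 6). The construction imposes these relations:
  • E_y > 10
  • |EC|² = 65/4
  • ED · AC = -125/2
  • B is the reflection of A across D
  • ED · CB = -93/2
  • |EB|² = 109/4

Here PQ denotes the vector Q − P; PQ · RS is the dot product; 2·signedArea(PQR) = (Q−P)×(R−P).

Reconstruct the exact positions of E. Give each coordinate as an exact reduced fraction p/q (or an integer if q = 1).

1. E_x = 15/2  [ED · CB = -93/2 ∩ ED · AC = -125/2]
2. E_y = 11  [ED · CB = -93/2 ∩ ED · AC = -125/2]
   → E = (15/2, 11)

E = (15/2, 11)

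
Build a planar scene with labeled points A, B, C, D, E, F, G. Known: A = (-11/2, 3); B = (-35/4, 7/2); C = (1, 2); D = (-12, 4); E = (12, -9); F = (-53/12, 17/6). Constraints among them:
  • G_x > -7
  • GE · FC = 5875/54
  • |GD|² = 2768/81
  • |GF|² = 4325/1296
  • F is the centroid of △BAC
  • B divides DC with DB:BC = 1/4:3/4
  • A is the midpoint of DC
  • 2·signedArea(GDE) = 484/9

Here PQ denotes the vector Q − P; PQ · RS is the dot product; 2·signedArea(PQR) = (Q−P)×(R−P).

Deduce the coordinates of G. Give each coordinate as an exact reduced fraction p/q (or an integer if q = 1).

1. G_x = -56/9  [GE · FC = 5875/54 ∩ 2·signedArea(GDE) = 484/9]
2. G_y = 28/9  [GE · FC = 5875/54 ∩ 2·signedArea(GDE) = 484/9]
   → G = (-56/9, 28/9)

G = (-56/9, 28/9)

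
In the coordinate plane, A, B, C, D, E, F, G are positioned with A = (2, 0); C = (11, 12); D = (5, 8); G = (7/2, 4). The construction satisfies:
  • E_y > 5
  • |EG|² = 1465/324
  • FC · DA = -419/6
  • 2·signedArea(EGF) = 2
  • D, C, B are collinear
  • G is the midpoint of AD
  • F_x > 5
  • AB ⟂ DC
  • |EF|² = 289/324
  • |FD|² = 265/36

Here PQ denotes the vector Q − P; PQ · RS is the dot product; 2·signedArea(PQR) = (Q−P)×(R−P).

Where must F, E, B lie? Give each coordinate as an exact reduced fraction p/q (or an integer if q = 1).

B = (-10/13, 54/13)
E = (14/3, 52/9)
F = (11/2, 16/3)

1. F_x = 11/2  [line 3·x + 8·y + -355/6 = 0 ∩ |FD|² = 265/36]
2. F_y = 16/3  [line 3·x + 8·y + -355/6 = 0 ∩ |FD|² = 265/36]
   → F = (11/2, 16/3)
3. E_x = 14/3  [line -4/3·x + 2·y + -16/3 = 0 ∩ |EG|² = 1465/324]
4. E_y = 52/9  [line -4/3·x + 2·y + -16/3 = 0 ∩ |EG|² = 1465/324]
   → E = (14/3, 52/9)
5. B_x = -10/13  [D, C, B are collinear ∩ AB ⟂ DC]
6. B_y = 54/13  [D, C, B are collinear ∩ AB ⟂ DC]
   → B = (-10/13, 54/13)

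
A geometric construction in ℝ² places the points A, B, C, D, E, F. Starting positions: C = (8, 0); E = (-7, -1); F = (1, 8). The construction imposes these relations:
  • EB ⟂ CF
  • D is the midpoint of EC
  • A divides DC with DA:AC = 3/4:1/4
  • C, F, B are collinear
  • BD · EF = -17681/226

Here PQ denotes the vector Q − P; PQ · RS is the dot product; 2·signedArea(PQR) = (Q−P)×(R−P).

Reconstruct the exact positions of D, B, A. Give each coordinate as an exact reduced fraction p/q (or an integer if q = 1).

A = (49/8, -1/8)
B = (225/113, 776/113)
D = (1/2, -1/2)

1. D_x = 1/2  [D is the midpoint of EC]
2. D_y = -1/2  [D is the midpoint of EC]
   → D = (1/2, -1/2)
3. B_x = 225/113  [C, F, B are collinear ∩ EB ⟂ CF]
4. B_y = 776/113  [C, F, B are collinear ∩ EB ⟂ CF]
   → B = (225/113, 776/113)
5. A_x = 49/8  [A divides DC with DA:AC = 3/4:1/4]
6. A_y = -1/8  [A divides DC with DA:AC = 3/4:1/4]
   → A = (49/8, -1/8)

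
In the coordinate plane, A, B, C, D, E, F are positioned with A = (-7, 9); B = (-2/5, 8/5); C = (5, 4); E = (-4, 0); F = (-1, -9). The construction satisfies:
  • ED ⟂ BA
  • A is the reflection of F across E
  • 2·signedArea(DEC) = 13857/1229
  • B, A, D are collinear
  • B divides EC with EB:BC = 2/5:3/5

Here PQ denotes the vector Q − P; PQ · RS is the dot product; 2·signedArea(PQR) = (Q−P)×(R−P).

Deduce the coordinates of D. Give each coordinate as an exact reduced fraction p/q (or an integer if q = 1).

1. D_x = -1475/1229  [B, A, D are collinear ∩ ED ⟂ BA]
2. D_y = 3069/1229  [B, A, D are collinear ∩ ED ⟂ BA]
   → D = (-1475/1229, 3069/1229)

D = (-1475/1229, 3069/1229)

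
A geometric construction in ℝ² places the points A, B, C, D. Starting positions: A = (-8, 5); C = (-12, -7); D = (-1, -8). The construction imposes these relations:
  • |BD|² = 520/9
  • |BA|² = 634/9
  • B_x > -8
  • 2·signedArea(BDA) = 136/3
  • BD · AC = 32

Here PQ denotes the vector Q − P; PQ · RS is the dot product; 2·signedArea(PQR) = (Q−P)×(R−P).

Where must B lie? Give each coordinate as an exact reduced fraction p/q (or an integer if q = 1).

B = (-7, -10/3)

1. B_x = -7  [2·signedArea(BDA) = 136/3 ∩ BD · AC = 32]
2. B_y = -10/3  [2·signedArea(BDA) = 136/3 ∩ BD · AC = 32]
   → B = (-7, -10/3)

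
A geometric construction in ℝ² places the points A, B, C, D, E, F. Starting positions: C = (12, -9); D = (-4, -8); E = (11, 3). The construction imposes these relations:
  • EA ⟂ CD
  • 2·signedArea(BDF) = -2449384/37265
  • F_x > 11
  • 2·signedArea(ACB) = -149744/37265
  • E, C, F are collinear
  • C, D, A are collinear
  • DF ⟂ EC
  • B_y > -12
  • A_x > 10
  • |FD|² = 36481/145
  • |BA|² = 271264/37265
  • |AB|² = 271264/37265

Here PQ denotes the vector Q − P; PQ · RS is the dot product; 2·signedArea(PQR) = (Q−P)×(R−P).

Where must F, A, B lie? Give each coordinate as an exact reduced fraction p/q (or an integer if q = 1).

A = (2636/257, -2285/257)
B = (324456/37265, -413617/37265)
F = (1712/145, -969/145)

1. F_x = 1712/145  [E, C, F are collinear ∩ DF ⟂ EC]
2. F_y = -969/145  [E, C, F are collinear ∩ DF ⟂ EC]
   → F = (1712/145, -969/145)
3. A_x = 2636/257  [C, D, A are collinear ∩ EA ⟂ CD]
4. A_y = -2285/257  [C, D, A are collinear ∩ EA ⟂ CD]
   → A = (2636/257, -2285/257)
5. B_x = 324456/37265  [2·signedArea(BDF) = -2449384/37265 ∩ 2·signedArea(ACB) = -149744/37265]
6. B_y = -413617/37265  [2·signedArea(BDF) = -2449384/37265 ∩ 2·signedArea(ACB) = -149744/37265]
   → B = (324456/37265, -413617/37265)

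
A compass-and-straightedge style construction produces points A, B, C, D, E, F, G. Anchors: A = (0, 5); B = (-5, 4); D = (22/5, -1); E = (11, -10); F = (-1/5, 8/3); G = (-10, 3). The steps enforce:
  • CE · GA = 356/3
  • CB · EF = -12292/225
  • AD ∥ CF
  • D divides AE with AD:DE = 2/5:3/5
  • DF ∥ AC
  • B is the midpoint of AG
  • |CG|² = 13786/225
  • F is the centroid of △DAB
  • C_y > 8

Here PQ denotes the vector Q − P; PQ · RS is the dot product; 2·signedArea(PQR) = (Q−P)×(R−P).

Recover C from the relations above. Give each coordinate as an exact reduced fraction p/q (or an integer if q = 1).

C = (-23/5, 26/3)

1. C_x = -23/5  [AD ∥ CF ∩ DF ∥ AC]
2. C_y = 26/3  [AD ∥ CF ∩ DF ∥ AC]
   → C = (-23/5, 26/3)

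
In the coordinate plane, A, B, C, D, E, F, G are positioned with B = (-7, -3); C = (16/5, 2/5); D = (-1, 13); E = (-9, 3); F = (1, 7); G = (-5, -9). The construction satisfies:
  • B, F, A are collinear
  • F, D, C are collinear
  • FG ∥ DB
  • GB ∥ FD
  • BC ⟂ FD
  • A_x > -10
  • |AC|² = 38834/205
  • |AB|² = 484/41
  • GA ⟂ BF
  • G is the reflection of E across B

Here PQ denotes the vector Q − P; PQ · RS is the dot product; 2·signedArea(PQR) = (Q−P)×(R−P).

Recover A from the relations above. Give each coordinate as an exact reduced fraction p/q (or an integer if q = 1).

A = (-375/41, -233/41)

1. A_x = -375/41  [B, F, A are collinear ∩ GA ⟂ BF]
2. A_y = -233/41  [B, F, A are collinear ∩ GA ⟂ BF]
   → A = (-375/41, -233/41)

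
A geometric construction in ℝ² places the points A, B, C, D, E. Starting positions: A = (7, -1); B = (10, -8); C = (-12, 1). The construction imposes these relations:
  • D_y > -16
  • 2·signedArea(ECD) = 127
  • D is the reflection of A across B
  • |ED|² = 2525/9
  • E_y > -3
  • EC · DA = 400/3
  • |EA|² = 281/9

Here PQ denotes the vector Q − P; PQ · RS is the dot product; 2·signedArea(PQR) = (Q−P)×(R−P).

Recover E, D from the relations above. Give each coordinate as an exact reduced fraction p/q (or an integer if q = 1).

D = (13, -15)
E = (5/3, -8/3)

1. D_x = 13  [D is the reflection of A across B]
2. D_y = -15  [D is the reflection of A across B]
   → D = (13, -15)
3. E_x = 5/3  [EC · DA = 400/3 ∩ 2·signedArea(ECD) = 127]
4. E_y = -8/3  [EC · DA = 400/3 ∩ 2·signedArea(ECD) = 127]
   → E = (5/3, -8/3)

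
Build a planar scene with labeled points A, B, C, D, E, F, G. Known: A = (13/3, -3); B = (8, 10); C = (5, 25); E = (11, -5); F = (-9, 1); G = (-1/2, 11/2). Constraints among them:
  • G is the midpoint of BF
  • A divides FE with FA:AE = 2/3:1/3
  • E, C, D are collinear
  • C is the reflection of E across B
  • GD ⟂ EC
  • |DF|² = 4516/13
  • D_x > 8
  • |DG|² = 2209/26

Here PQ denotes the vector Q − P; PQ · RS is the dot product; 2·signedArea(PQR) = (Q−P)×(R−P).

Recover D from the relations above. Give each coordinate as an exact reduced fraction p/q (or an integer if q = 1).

1. D_x = 111/13  [E, C, D are collinear ∩ GD ⟂ EC]
2. D_y = 95/13  [E, C, D are collinear ∩ GD ⟂ EC]
   → D = (111/13, 95/13)

D = (111/13, 95/13)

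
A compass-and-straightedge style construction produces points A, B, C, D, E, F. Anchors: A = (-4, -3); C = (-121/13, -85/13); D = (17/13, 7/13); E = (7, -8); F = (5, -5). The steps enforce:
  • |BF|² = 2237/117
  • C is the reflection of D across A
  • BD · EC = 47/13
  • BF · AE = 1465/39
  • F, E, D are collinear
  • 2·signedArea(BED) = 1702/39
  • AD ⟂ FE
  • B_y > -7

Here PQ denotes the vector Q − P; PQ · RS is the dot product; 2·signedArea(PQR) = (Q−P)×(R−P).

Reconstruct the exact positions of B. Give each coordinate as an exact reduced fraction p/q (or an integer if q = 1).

1. B_x = 35/39  [BF · AE = 1465/39 ∩ 2·signedArea(BED) = 1702/39]
2. B_y = -254/39  [BF · AE = 1465/39 ∩ 2·signedArea(BED) = 1702/39]
   → B = (35/39, -254/39)

B = (35/39, -254/39)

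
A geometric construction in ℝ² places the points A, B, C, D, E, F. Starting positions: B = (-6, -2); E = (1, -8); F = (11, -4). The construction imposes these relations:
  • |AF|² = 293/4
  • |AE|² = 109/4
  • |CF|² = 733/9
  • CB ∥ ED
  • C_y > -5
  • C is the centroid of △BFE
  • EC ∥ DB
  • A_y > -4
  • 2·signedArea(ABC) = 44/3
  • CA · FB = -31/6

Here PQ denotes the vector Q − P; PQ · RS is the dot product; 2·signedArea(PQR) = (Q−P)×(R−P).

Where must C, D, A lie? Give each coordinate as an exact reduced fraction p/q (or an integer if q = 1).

A = (5/2, -3)
C = (2, -14/3)
D = (-7, -16/3)

1. C_x = 2  [C is the centroid of △BFE]
2. C_y = -14/3  [C is the centroid of △BFE]
   → C = (2, -14/3)
3. D_x = -7  [EC ∥ DB ∩ CB ∥ ED]
4. D_y = -16/3  [EC ∥ DB ∩ CB ∥ ED]
   → D = (-7, -16/3)
5. A_x = 5/2  [2·signedArea(ABC) = 44/3 ∩ CA · FB = -31/6]
6. A_y = -3  [2·signedArea(ABC) = 44/3 ∩ CA · FB = -31/6]
   → A = (5/2, -3)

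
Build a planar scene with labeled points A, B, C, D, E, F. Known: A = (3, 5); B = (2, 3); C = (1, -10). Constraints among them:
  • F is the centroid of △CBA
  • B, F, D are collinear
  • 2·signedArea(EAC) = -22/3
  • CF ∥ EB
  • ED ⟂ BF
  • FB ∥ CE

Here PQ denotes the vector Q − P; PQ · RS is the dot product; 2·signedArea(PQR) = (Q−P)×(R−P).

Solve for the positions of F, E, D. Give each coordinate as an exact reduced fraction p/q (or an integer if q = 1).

1. F_x = 2  [F is the centroid of △CBA]
2. F_y = -2/3  [F is the centroid of △CBA]
   → F = (2, -2/3)
3. E_x = 1  [CF ∥ EB ∩ FB ∥ CE]
4. E_y = -19/3  [CF ∥ EB ∩ FB ∥ CE]
   → E = (1, -19/3)
5. D_x = 2  [B, F, D are collinear ∩ ED ⟂ BF]
6. D_y = -19/3  [B, F, D are collinear ∩ ED ⟂ BF]
   → D = (2, -19/3)

D = (2, -19/3)
E = (1, -19/3)
F = (2, -2/3)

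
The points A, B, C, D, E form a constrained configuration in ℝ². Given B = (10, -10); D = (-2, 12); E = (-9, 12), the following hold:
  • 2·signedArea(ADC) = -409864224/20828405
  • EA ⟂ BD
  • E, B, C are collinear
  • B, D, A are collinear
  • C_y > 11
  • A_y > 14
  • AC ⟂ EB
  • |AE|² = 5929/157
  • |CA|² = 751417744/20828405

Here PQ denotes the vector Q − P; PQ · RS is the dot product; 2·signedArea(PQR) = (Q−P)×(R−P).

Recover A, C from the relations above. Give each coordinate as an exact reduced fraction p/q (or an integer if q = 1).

1. A_x = -566/157  [B, D, A are collinear ∩ EA ⟂ BD]
2. A_y = 2346/157  [B, D, A are collinear ∩ EA ⟂ BD]
   → A = (-566/157, 2346/157)
3. C_x = -1081334/132665  [E, B, C are collinear ∩ AC ⟂ EB]
4. C_y = 1461542/132665  [E, B, C are collinear ∩ AC ⟂ EB]
   → C = (-1081334/132665, 1461542/132665)

A = (-566/157, 2346/157)
C = (-1081334/132665, 1461542/132665)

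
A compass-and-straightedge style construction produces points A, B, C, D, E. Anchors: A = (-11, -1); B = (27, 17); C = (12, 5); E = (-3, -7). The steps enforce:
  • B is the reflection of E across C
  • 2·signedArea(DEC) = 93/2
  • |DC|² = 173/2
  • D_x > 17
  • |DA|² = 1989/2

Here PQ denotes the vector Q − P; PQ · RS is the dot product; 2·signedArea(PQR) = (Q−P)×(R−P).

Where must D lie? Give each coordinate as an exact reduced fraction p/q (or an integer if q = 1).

D = (35/2, 25/2)

1. D_x = 35/2  [line -12·x + 15·y + 45/2 = 0 ∩ |DA|² = 1989/2]
2. D_y = 25/2  [line -12·x + 15·y + 45/2 = 0 ∩ |DA|² = 1989/2]
   → D = (35/2, 25/2)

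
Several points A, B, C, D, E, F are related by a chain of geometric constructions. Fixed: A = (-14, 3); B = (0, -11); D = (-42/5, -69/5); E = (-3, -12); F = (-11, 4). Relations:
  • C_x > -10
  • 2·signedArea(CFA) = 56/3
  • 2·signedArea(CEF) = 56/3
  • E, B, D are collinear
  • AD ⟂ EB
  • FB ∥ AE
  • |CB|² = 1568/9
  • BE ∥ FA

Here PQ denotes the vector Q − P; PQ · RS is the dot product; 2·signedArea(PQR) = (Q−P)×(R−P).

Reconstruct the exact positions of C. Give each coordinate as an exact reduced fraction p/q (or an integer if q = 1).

C = (-28/3, -5/3)

1. C_x = -28/3  [2·signedArea(CFA) = 56/3 ∩ 2·signedArea(CEF) = 56/3]
2. C_y = -5/3  [2·signedArea(CFA) = 56/3 ∩ 2·signedArea(CEF) = 56/3]
   → C = (-28/3, -5/3)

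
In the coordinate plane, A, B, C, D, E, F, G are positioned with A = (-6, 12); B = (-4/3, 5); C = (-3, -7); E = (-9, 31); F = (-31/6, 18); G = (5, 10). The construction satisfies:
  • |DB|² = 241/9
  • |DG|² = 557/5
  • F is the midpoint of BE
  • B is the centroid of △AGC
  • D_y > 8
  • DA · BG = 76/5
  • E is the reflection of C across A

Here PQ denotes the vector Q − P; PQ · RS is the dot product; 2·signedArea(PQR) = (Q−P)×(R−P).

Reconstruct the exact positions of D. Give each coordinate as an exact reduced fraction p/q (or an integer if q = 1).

D = (-27/5, 41/5)

1. D_x = -27/5  [line -19/3·x + -5·y + 34/5 = 0 ∩ |DB|² = 241/9]
2. D_y = 41/5  [line -19/3·x + -5·y + 34/5 = 0 ∩ |DB|² = 241/9]
   → D = (-27/5, 41/5)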